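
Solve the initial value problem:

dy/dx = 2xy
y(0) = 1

General solution: y = Ce^(x²)
Applying IC y(0) = 1:
Particular solution: y = e^(x²)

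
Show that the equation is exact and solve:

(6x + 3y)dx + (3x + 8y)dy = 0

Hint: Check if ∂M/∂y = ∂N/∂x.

Verify exactness: ∂M/∂y = ∂N/∂x ✓
Find F(x,y) such that ∂F/∂x = M, ∂F/∂y = N
Solution: 3x² + 3xy + 4y² = C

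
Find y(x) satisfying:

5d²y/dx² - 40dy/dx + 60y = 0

Characteristic equation: 5r² - 40r + 60 = 0
Divide by 5: r² - 8r + 12 = 0
Roots: r = 2, 6 (distinct real)
General solution: y = C₁e^(2x) + C₂e^(6x)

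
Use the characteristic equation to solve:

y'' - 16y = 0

Characteristic equation: r² - 16 = 0
Roots: r = 4, -4 (distinct real)
General solution: y = C₁e^(4x) + C₂e^(-4x)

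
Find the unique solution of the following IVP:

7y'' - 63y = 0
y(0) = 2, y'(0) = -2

General solution: y = C₁e^(3x) + C₂e^(-3x)
Applying ICs: C₁ = 2/3, C₂ = 4/3
Particular solution: y = (2/3)e^(3x) + (4/3)e^(-3x)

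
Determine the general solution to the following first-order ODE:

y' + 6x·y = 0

Using integrating factor method:

General solution: y = Ce^(-3x^2)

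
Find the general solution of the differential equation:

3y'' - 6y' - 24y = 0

Characteristic equation: 3r² - 6r - 24 = 0
Divide by 3: r² - 2r - 8 = 0
Roots: r = 4, -2 (distinct real)
General solution: y = C₁e^(4x) + C₂e^(-2x)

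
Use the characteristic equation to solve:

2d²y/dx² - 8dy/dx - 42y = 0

Characteristic equation: 2r² - 8r - 42 = 0
Divide by 2: r² - 4r - 21 = 0
Roots: r = 7, -3 (distinct real)
General solution: y = C₁e^(7x) + C₂e^(-3x)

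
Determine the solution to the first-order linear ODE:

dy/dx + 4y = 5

Using integrating factor method:

General solution: y = 5/4 + Ce^(-4x)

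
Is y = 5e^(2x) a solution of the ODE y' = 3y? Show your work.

Verification:
y = 5e^(2x)
y' = 10e^(2x)
But 3y = 15e^(2x)
y' ≠ 3y — the derivative does not match

No, it is not a solution.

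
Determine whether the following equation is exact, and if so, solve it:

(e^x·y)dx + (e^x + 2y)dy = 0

Verify exactness: ∂M/∂y = ∂N/∂x ✓
Find F(x,y) such that ∂F/∂x = M, ∂F/∂y = N
Solution: e^x·y + y² = C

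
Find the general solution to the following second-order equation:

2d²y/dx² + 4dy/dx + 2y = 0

Characteristic equation: 2r² + 4r + 2 = 0
Divide by 2: r² + 2r + 1 = 0
Factored: (r + 1)² = 0
Repeated root: r = -1
General solution: y = (C₁ + C₂x)e^(-x)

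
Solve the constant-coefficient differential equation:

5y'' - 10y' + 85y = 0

Characteristic equation: 5r² - 10r + 85 = 0
Divide by 5: r² - 2r + 17 = 0
Roots: r = 1 ± 4i (complex conjugates)
General solution: y = e^x(C₁cos(4x) + C₂sin(4x))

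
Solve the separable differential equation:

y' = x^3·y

Separating variables and integrating:
ln|y| = x^4/4 + C

General solution: y = Ce^(x^4/4)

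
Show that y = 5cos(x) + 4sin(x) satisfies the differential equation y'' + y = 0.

Verification:
y'' = -5cos(x) - 4sin(x)
y'' + y = 0 ✓

Yes, it is a solution.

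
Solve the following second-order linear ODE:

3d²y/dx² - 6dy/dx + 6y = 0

Characteristic equation: 3r² - 6r + 6 = 0
Divide by 3: r² - 2r + 2 = 0
Roots: r = 1 ± i (complex conjugates)
General solution: y = e^x(C₁cos(x) + C₂sin(x))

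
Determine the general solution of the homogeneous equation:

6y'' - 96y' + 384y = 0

Characteristic equation: 6r² - 96r + 384 = 0
Divide by 6: r² - 16r + 64 = 0
Factored: (r - 8)² = 0
Repeated root: r = 8
General solution: y = (C₁ + C₂x)e^(8x)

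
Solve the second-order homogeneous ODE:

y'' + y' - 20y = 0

Characteristic equation: r² + r - 20 = 0
Roots: r = 4, -5 (distinct real)
General solution: y = C₁e^(4x) + C₂e^(-5x)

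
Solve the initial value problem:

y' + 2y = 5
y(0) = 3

General solution: y = 5/2 + Ce^(-2x)
Applying y(0) = 3: C = 3 - 5/2 = 1/2
Particular solution: y = 5/2 + (1/2)e^(-2x)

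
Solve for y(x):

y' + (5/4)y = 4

Using integrating factor method:

General solution: y = 16/5 + Ce^(-5x/4)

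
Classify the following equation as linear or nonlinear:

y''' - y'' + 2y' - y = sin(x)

Linear (y and its derivatives appear to the first power only, no products of y terms)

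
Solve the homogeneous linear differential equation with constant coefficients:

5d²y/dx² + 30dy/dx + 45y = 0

Characteristic equation: 5r² + 30r + 45 = 0
Divide by 5: r² + 6r + 9 = 0
Factored: (r + 3)² = 0
Repeated root: r = -3
General solution: y = (C₁ + C₂x)e^(-3x)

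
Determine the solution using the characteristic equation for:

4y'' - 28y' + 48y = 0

Characteristic equation: 4r² - 28r + 48 = 0
Divide by 4: r² - 7r + 12 = 0
Roots: r = 3, 4 (distinct real)
General solution: y = C₁e^(3x) + C₂e^(4x)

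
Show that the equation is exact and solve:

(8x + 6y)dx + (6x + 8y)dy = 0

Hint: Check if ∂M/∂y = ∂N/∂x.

Verify exactness: ∂M/∂y = ∂N/∂x ✓
Find F(x,y) such that ∂F/∂x = M, ∂F/∂y = N
Solution: 4x² + 6xy + 4y² = C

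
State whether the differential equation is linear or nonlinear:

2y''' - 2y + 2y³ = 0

Nonlinear (y³ term)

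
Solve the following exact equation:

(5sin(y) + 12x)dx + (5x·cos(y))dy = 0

Verify exactness: ∂M/∂y = ∂N/∂x ✓
Find F(x,y) such that ∂F/∂x = M, ∂F/∂y = N
Solution: 5x·sin(y) + 6x² = C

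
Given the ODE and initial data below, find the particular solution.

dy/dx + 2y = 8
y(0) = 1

General solution: y = 4 + Ce^(-2x)
Applying y(0) = 1: C = 1 - 4 = -3
Particular solution: y = 4 - 3e^(-2x)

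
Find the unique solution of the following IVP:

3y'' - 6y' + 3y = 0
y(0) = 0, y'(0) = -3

General solution: y = (C₁ + C₂x)e^x
Repeated root r = 1
Applying ICs: C₁ = 0, C₂ = -3
Particular solution: y = -3xe^x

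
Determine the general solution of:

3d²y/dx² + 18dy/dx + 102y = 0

Characteristic equation: 3r² + 18r + 102 = 0
Divide by 3: r² + 6r + 34 = 0
Roots: r = -3 ± 5i (complex conjugates)
General solution: y = e^(-3x)(C₁cos(5x) + C₂sin(5x))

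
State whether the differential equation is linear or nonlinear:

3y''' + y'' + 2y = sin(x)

Linear (y and its derivatives appear to the first power only, no products of y terms)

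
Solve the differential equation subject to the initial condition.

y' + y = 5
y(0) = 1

General solution: y = 5 + Ce^(-x)
Applying y(0) = 1: C = 1 - 5 = -4
Particular solution: y = 5 - 4e^(-x)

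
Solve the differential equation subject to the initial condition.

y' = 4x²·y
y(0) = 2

General solution: y = Ce^(4x³/3)
Applying IC y(0) = 2:
Particular solution: y = 2e^(4x³/3)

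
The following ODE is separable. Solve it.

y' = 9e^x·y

Separating variables and integrating:
ln|y| = 9e^x + C

General solution: y = Ce^(9e^x)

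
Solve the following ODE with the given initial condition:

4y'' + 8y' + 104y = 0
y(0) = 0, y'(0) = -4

General solution: y = e^(-x)(C₁cos(5x) + C₂sin(5x))
Complex roots r = -1 ± 5i
Applying ICs: C₁ = 0, C₂ = -4/5
Particular solution: y = e^(-x)(-(4/5)sin(5x))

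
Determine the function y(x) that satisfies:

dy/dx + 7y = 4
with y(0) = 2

General solution: y = 4/7 + Ce^(-7x)
Applying y(0) = 2: C = 2 - 4/7 = 10/7
Particular solution: y = 4/7 + (10/7)e^(-7x)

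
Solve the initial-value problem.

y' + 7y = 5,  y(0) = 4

General solution: y = 5/7 + Ce^(-7x)
Applying y(0) = 4: C = 4 - 5/7 = 23/7
Particular solution: y = 5/7 + (23/7)e^(-7x)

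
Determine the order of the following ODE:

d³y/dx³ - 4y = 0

The order is 3 (highest derivative is of order 3).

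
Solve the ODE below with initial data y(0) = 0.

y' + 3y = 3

General solution: y = 1 + Ce^(-3x)
Applying y(0) = 0: C = 0 - 1 = -1
Particular solution: y = 1 - e^(-3x)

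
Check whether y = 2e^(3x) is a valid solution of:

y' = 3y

Verification:
y = 2e^(3x)
y' = 6e^(3x)
3y = 6e^(3x)
y' = 3y ✓

Yes, it is a solution.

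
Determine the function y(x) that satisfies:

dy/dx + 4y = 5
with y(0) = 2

General solution: y = 5/4 + Ce^(-4x)
Applying y(0) = 2: C = 2 - 5/4 = 3/4
Particular solution: y = 5/4 + (3/4)e^(-4x)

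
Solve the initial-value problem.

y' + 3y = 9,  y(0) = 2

General solution: y = 3 + Ce^(-3x)
Applying y(0) = 2: C = 2 - 3 = -1
Particular solution: y = 3 - e^(-3x)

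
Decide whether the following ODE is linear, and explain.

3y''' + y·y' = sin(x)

Nonlinear (product y·y')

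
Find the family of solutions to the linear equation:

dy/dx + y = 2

Using integrating factor method:

General solution: y = 2 + Ce^(-x)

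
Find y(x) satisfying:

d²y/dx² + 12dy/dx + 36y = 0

Characteristic equation: r² + 12r + 36 = 0
Factored: (r + 6)² = 0
Repeated root: r = -6
General solution: y = (C₁ + C₂x)e^(-6x)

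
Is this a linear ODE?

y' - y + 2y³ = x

No. Nonlinear (y³ term)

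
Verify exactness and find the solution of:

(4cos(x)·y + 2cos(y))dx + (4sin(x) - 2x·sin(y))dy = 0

Verify exactness: ∂M/∂y = ∂N/∂x ✓
Find F(x,y) such that ∂F/∂x = M, ∂F/∂y = N
Solution: 4sin(x)·y + 2x·cos(y) = C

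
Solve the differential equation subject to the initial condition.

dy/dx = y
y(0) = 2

General solution: y = Ce^x
Applying IC y(0) = 2:
Particular solution: y = 2e^x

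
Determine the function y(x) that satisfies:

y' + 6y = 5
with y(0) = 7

General solution: y = 5/6 + Ce^(-6x)
Applying y(0) = 7: C = 7 - 5/6 = 37/6
Particular solution: y = 5/6 + (37/6)e^(-6x)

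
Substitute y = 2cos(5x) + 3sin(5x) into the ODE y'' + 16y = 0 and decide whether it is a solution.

Verification:
y'' = -50cos(5x) - 75sin(5x)
y'' + 16y ≠ 0 (frequency mismatch: got 25 instead of 16)

No, it is not a solution.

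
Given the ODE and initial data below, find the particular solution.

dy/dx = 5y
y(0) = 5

General solution: y = Ce^(5x)
Applying IC y(0) = 5:
Particular solution: y = 5e^(5x)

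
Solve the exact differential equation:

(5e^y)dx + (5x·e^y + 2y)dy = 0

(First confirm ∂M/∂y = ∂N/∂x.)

Verify exactness: ∂M/∂y = ∂N/∂x ✓
Find F(x,y) such that ∂F/∂x = M, ∂F/∂y = N
Solution: 5x·e^y + y² = C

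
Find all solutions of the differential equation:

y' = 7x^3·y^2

Separating variables and integrating:
-1/y = 7x^4/4 + C

General solution: y^-1 = (-7/4)x^4 + C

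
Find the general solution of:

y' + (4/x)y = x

Using integrating factor method:

General solution: y = (1/6)x^2 + Cx^(-4)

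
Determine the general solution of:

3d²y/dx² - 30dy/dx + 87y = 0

Characteristic equation: 3r² - 30r + 87 = 0
Divide by 3: r² - 10r + 29 = 0
Roots: r = 5 ± 2i (complex conjugates)
General solution: y = e^(5x)(C₁cos(2x) + C₂sin(2x))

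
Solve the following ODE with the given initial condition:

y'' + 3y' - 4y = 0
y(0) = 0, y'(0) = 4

General solution: y = C₁e^x + C₂e^(-4x)
Applying ICs: C₁ = 4/5, C₂ = -4/5
Particular solution: y = (4/5)e^x - (4/5)e^(-4x)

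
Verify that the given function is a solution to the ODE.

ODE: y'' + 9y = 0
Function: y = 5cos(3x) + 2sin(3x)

Verification:
y'' = -45cos(3x) - 18sin(3x)
y'' + 9y = 0 ✓

Yes, it is a solution.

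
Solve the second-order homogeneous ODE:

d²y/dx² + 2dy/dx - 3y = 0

Characteristic equation: r² + 2r - 3 = 0
Roots: r = 1, -3 (distinct real)
General solution: y = C₁e^x + C₂e^(-3x)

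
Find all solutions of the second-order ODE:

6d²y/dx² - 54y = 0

Characteristic equation: 6r² - 54 = 0
Divide by 6: r² - 9 = 0
Roots: r = 3, -3 (distinct real)
General solution: y = C₁e^(3x) + C₂e^(-3x)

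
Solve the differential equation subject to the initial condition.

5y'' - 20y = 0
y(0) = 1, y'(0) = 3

General solution: y = C₁e^(2x) + C₂e^(-2x)
Applying ICs: C₁ = 5/4, C₂ = -1/4
Particular solution: y = (5/4)e^(2x) - (1/4)e^(-2x)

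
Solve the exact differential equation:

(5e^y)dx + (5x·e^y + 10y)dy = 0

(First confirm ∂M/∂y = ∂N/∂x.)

Verify exactness: ∂M/∂y = ∂N/∂x ✓
Find F(x,y) such that ∂F/∂x = M, ∂F/∂y = N
Solution: 5x·e^y + 5y² = C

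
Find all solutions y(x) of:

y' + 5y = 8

Using integrating factor method:

General solution: y = 8/5 + Ce^(-5x)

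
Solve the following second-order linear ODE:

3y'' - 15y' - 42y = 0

Characteristic equation: 3r² - 15r - 42 = 0
Divide by 3: r² - 5r - 14 = 0
Roots: r = 7, -2 (distinct real)
General solution: y = C₁e^(7x) + C₂e^(-2x)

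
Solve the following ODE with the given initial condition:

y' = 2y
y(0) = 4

General solution: y = Ce^(2x)
Applying IC y(0) = 4:
Particular solution: y = 4e^(2x)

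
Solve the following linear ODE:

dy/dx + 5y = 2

Using integrating factor method:

General solution: y = 2/5 + Ce^(-5x)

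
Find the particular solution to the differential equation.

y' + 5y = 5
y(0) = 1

General solution: y = 1 + Ce^(-5x)
Applying y(0) = 1: C = 1 - 1 = 0
Particular solution: y = 1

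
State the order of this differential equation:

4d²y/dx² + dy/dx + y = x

The order is 2 (highest derivative is of order 2).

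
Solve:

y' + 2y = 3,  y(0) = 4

General solution: y = 3/2 + Ce^(-2x)
Applying y(0) = 4: C = 4 - 3/2 = 5/2
Particular solution: y = 3/2 + (5/2)e^(-2x)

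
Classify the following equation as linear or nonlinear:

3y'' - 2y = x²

Linear (y and its derivatives appear to the first power only, no products of y terms)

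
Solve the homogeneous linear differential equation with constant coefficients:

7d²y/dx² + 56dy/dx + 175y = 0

Characteristic equation: 7r² + 56r + 175 = 0
Divide by 7: r² + 8r + 25 = 0
Roots: r = -4 ± 3i (complex conjugates)
General solution: y = e^(-4x)(C₁cos(3x) + C₂sin(3x))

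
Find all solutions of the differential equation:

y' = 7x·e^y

Separating variables and integrating:
-e^(-y) = 7x²/2 + C

General solution: y = -ln(C - 7x²/2)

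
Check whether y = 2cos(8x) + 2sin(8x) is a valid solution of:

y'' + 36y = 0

Verification:
y'' = -128cos(8x) - 128sin(8x)
y'' + 36y ≠ 0 (frequency mismatch: got 64 instead of 36)

No, it is not a solution.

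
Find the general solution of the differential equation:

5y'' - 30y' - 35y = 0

Characteristic equation: 5r² - 30r - 35 = 0
Divide by 5: r² - 6r - 7 = 0
Roots: r = 7, -1 (distinct real)
General solution: y = C₁e^(7x) + C₂e^(-x)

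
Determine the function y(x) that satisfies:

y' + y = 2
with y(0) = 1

General solution: y = 2 + Ce^(-x)
Applying y(0) = 1: C = 1 - 2 = -1
Particular solution: y = 2 - e^(-x)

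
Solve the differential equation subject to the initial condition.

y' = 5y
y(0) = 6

General solution: y = Ce^(5x)
Applying IC y(0) = 6:
Particular solution: y = 6e^(5x)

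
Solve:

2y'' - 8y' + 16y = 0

Characteristic equation: 2r² - 8r + 16 = 0
Divide by 2: r² - 4r + 8 = 0
Roots: r = 2 ± 2i (complex conjugates)
General solution: y = e^(2x)(C₁cos(2x) + C₂sin(2x))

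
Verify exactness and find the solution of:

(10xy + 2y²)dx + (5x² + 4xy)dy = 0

Verify exactness: ∂M/∂y = ∂N/∂x ✓
Find F(x,y) such that ∂F/∂x = M, ∂F/∂y = N
Solution: 5x²y + 2xy² = C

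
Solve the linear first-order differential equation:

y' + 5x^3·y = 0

Using integrating factor method:

General solution: y = Ce^(-5x^4/4)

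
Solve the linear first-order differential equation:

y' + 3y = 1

Using integrating factor method:

General solution: y = 1/3 + Ce^(-3x)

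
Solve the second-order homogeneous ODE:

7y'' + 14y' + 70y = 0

Characteristic equation: 7r² + 14r + 70 = 0
Divide by 7: r² + 2r + 10 = 0
Roots: r = -1 ± 3i (complex conjugates)
General solution: y = e^(-x)(C₁cos(3x) + C₂sin(3x))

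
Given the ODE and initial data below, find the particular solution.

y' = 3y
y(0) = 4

General solution: y = Ce^(3x)
Applying IC y(0) = 4:
Particular solution: y = 4e^(3x)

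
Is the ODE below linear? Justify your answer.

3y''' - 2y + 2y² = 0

No. Nonlinear (y² term)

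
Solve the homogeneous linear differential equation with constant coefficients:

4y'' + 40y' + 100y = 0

Characteristic equation: 4r² + 40r + 100 = 0
Divide by 4: r² + 10r + 25 = 0
Factored: (r + 5)² = 0
Repeated root: r = -5
General solution: y = (C₁ + C₂x)e^(-5x)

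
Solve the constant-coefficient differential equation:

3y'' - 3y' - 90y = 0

Characteristic equation: 3r² - 3r - 90 = 0
Divide by 3: r² - r - 30 = 0
Roots: r = 6, -5 (distinct real)
General solution: y = C₁e^(6x) + C₂e^(-5x)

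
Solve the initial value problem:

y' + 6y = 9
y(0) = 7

General solution: y = 3/2 + Ce^(-6x)
Applying y(0) = 7: C = 7 - 3/2 = 11/2
Particular solution: y = 3/2 + (11/2)e^(-6x)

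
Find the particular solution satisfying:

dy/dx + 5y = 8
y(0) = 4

General solution: y = 8/5 + Ce^(-5x)
Applying y(0) = 4: C = 4 - 8/5 = 12/5
Particular solution: y = 8/5 + (12/5)e^(-5x)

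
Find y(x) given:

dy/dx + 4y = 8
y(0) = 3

General solution: y = 2 + Ce^(-4x)
Applying y(0) = 3: C = 3 - 2 = 1
Particular solution: y = 2 + e^(-4x)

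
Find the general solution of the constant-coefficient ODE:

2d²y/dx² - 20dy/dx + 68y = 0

Characteristic equation: 2r² - 20r + 68 = 0
Divide by 2: r² - 10r + 34 = 0
Roots: r = 5 ± 3i (complex conjugates)
General solution: y = e^(5x)(C₁cos(3x) + C₂sin(3x))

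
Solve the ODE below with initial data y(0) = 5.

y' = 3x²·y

General solution: y = Ce^(x³)
Applying IC y(0) = 5:
Particular solution: y = 5e^(x³)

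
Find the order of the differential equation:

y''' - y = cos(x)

The order is 3 (highest derivative is of order 3).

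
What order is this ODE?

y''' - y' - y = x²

The order is 3 (highest derivative is of order 3).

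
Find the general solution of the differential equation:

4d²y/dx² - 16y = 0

Characteristic equation: 4r² - 16 = 0
Divide by 4: r² - 4 = 0
Roots: r = 2, -2 (distinct real)
General solution: y = C₁e^(2x) + C₂e^(-2x)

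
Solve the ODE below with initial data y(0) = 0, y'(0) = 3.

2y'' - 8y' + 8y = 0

General solution: y = (C₁ + C₂x)e^(2x)
Repeated root r = 2
Applying ICs: C₁ = 0, C₂ = 3
Particular solution: y = 3xe^(2x)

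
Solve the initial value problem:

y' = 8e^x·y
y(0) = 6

General solution: y = Ce^(8e^x)
Applying IC y(0) = 6:
Particular solution: y = 6e^(8(e^x - 1))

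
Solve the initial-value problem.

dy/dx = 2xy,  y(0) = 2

General solution: y = Ce^(x²)
Applying IC y(0) = 2:
Particular solution: y = 2e^(x²)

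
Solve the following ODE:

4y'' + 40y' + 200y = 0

Characteristic equation: 4r² + 40r + 200 = 0
Divide by 4: r² + 10r + 50 = 0
Roots: r = -5 ± 5i (complex conjugates)
General solution: y = e^(-5x)(C₁cos(5x) + C₂sin(5x))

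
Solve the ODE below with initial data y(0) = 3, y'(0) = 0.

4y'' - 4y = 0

General solution: y = C₁e^x + C₂e^(-x)
Applying ICs: C₁ = 3/2, C₂ = 3/2
Particular solution: y = (3/2)e^x + (3/2)e^(-x)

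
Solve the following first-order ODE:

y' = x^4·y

Separating variables and integrating:
ln|y| = x^5/5 + C

General solution: y = Ce^(x^5/5)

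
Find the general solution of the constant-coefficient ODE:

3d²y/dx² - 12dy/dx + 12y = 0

Characteristic equation: 3r² - 12r + 12 = 0
Divide by 3: r² - 4r + 4 = 0
Factored: (r - 2)² = 0
Repeated root: r = 2
General solution: y = (C₁ + C₂x)e^(2x)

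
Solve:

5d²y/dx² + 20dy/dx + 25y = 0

Characteristic equation: 5r² + 20r + 25 = 0
Divide by 5: r² + 4r + 5 = 0
Roots: r = -2 ± i (complex conjugates)
General solution: y = e^(-2x)(C₁cos(x) + C₂sin(x))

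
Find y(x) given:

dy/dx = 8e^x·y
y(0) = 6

General solution: y = Ce^(8e^x)
Applying IC y(0) = 6:
Particular solution: y = 6e^(8(e^x - 1))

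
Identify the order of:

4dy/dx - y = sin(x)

The order is 1 (highest derivative is of order 1).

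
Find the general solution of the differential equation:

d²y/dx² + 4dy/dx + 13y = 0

Characteristic equation: r² + 4r + 13 = 0
Roots: r = -2 ± 3i (complex conjugates)
General solution: y = e^(-2x)(C₁cos(3x) + C₂sin(3x))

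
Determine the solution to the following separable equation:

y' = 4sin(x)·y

Separating variables and integrating:
ln|y| = -4cos(x) + C

General solution: y = Ce^(-4cos(x))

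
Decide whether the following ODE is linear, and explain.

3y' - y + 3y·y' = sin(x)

Nonlinear (product y·y')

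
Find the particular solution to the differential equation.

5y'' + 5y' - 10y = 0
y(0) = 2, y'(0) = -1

General solution: y = C₁e^x + C₂e^(-2x)
Applying ICs: C₁ = 1, C₂ = 1
Particular solution: y = e^x + e^(-2x)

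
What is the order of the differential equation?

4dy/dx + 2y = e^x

The order is 1 (highest derivative is of order 1).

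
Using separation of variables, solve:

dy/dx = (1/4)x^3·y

Separating variables and integrating:
ln|y| = x^4/16 + C

General solution: y = Ce^(x^4/16)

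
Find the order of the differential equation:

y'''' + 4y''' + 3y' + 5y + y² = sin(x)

The order is 4 (highest derivative is of order 4).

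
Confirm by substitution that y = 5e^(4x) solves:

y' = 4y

Verification:
y = 5e^(4x)
y' = 20e^(4x)
4y = 20e^(4x)
y' = 4y ✓

Yes, it is a solution.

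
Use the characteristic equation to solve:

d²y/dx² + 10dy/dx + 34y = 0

Characteristic equation: r² + 10r + 34 = 0
Roots: r = -5 ± 3i (complex conjugates)
General solution: y = e^(-5x)(C₁cos(3x) + C₂sin(3x))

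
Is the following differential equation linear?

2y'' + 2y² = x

No. Nonlinear (y² term)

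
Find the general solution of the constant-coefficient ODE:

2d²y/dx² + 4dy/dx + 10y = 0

Characteristic equation: 2r² + 4r + 10 = 0
Divide by 2: r² + 2r + 5 = 0
Roots: r = -1 ± 2i (complex conjugates)
General solution: y = e^(-x)(C₁cos(2x) + C₂sin(2x))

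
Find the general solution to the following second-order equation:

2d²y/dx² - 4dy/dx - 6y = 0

Characteristic equation: 2r² - 4r - 6 = 0
Divide by 2: r² - 2r - 3 = 0
Roots: r = 3, -1 (distinct real)
General solution: y = C₁e^(3x) + C₂e^(-x)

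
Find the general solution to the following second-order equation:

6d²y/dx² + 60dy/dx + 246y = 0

Characteristic equation: 6r² + 60r + 246 = 0
Divide by 6: r² + 10r + 41 = 0
Roots: r = -5 ± 4i (complex conjugates)
General solution: y = e^(-5x)(C₁cos(4x) + C₂sin(4x))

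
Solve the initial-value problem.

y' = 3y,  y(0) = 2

General solution: y = Ce^(3x)
Applying IC y(0) = 2:
Particular solution: y = 2e^(3x)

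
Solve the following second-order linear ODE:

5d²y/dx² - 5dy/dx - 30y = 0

Characteristic equation: 5r² - 5r - 30 = 0
Divide by 5: r² - r - 6 = 0
Roots: r = 3, -2 (distinct real)
General solution: y = C₁e^(3x) + C₂e^(-2x)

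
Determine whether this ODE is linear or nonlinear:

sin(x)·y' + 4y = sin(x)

Linear (y and its derivatives appear to the first power only, no products of y terms)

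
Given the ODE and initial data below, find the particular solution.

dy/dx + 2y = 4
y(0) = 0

General solution: y = 2 + Ce^(-2x)
Applying y(0) = 0: C = 0 - 2 = -2
Particular solution: y = 2 - 2e^(-2x)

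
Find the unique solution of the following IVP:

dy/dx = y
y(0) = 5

General solution: y = Ce^x
Applying IC y(0) = 5:
Particular solution: y = 5e^x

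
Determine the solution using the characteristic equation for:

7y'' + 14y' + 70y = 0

Characteristic equation: 7r² + 14r + 70 = 0
Divide by 7: r² + 2r + 10 = 0
Roots: r = -1 ± 3i (complex conjugates)
General solution: y = e^(-x)(C₁cos(3x) + C₂sin(3x))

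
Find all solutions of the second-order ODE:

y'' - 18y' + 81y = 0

Characteristic equation: r² - 18r + 81 = 0
Factored: (r - 9)² = 0
Repeated root: r = 9
General solution: y = (C₁ + C₂x)e^(9x)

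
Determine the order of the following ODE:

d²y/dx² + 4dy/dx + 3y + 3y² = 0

The order is 2 (highest derivative is of order 2).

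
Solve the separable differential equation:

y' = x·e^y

Separating variables and integrating:
-e^(-y) = x²/2 + C

General solution: y = -ln(C - x²/2)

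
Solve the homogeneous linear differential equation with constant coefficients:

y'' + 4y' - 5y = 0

Characteristic equation: r² + 4r - 5 = 0
Roots: r = 1, -5 (distinct real)
General solution: y = C₁e^x + C₂e^(-5x)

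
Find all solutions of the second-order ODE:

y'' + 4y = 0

Characteristic equation: r² + 4 = 0
Roots: r = ±2i (complex conjugates)
General solution: y = C₁cos(2x) + C₂sin(2x)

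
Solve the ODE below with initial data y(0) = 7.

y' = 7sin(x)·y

General solution: y = Ce^(-7cos(x))
Applying IC y(0) = 7:
Particular solution: y = 7e^(7(1-cos(x)))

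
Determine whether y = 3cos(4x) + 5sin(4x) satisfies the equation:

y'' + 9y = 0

Verification:
y'' = -48cos(4x) - 80sin(4x)
y'' + 9y ≠ 0 (frequency mismatch: got 16 instead of 9)

No, it is not a solution.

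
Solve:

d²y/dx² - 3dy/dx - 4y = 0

Characteristic equation: r² - 3r - 4 = 0
Roots: r = 4, -1 (distinct real)
General solution: y = C₁e^(4x) + C₂e^(-x)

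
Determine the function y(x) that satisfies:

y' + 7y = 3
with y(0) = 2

General solution: y = 3/7 + Ce^(-7x)
Applying y(0) = 2: C = 2 - 3/7 = 11/7
Particular solution: y = 3/7 + (11/7)e^(-7x)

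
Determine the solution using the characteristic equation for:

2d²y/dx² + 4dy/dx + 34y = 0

Characteristic equation: 2r² + 4r + 34 = 0
Divide by 2: r² + 2r + 17 = 0
Roots: r = -1 ± 4i (complex conjugates)
General solution: y = e^(-x)(C₁cos(4x) + C₂sin(4x))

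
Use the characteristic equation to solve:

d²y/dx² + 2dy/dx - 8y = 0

Characteristic equation: r² + 2r - 8 = 0
Roots: r = 2, -4 (distinct real)
General solution: y = C₁e^(2x) + C₂e^(-4x)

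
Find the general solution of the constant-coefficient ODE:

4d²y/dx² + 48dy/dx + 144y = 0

Characteristic equation: 4r² + 48r + 144 = 0
Divide by 4: r² + 12r + 36 = 0
Factored: (r + 6)² = 0
Repeated root: r = -6
General solution: y = (C₁ + C₂x)e^(-6x)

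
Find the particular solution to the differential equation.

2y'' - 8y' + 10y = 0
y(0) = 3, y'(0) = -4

General solution: y = e^(2x)(C₁cos(x) + C₂sin(x))
Complex roots r = 2 ± i
Applying ICs: C₁ = 3, C₂ = -10
Particular solution: y = e^(2x)(3cos(x) - 10sin(x))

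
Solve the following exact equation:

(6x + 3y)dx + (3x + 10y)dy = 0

Verify exactness: ∂M/∂y = ∂N/∂x ✓
Find F(x,y) such that ∂F/∂x = M, ∂F/∂y = N
Solution: 3x² + 3xy + 5y² = C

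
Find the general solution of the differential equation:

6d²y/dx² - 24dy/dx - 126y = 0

Characteristic equation: 6r² - 24r - 126 = 0
Divide by 6: r² - 4r - 21 = 0
Roots: r = 7, -3 (distinct real)
General solution: y = C₁e^(7x) + C₂e^(-3x)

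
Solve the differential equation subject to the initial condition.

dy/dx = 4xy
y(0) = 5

General solution: y = Ce^(2x²)
Applying IC y(0) = 5:
Particular solution: y = 5e^(2x²)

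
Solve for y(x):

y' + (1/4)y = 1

Using integrating factor method:

General solution: y = 4 + Ce^(-x/4)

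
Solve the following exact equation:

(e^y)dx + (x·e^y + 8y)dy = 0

Verify exactness: ∂M/∂y = ∂N/∂x ✓
Find F(x,y) such that ∂F/∂x = M, ∂F/∂y = N
Solution: x·e^y + 4y² = C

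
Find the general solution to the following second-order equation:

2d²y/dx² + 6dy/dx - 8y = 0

Characteristic equation: 2r² + 6r - 8 = 0
Divide by 2: r² + 3r - 4 = 0
Roots: r = 1, -4 (distinct real)
General solution: y = C₁e^x + C₂e^(-4x)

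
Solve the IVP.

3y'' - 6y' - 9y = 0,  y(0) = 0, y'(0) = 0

General solution: y = C₁e^(3x) + C₂e^(-x)
Applying ICs: C₁ = 0, C₂ = 0
Particular solution: y = 0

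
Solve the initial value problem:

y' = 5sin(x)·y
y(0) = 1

General solution: y = Ce^(-5cos(x))
Applying IC y(0) = 1:
Particular solution: y = e^(5(1-cos(x)))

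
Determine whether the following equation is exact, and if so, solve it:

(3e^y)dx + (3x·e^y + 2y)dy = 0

Verify exactness: ∂M/∂y = ∂N/∂x ✓
Find F(x,y) such that ∂F/∂x = M, ∂F/∂y = N
Solution: 3x·e^y + y² = C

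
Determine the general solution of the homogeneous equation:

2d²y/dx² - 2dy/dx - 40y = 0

Characteristic equation: 2r² - 2r - 40 = 0
Divide by 2: r² - r - 20 = 0
Roots: r = 5, -4 (distinct real)
General solution: y = C₁e^(5x) + C₂e^(-4x)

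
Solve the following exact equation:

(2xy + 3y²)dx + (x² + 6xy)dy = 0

Verify exactness: ∂M/∂y = ∂N/∂x ✓
Find F(x,y) such that ∂F/∂x = M, ∂F/∂y = N
Solution: x²y + 3xy² = C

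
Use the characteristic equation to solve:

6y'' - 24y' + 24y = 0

Characteristic equation: 6r² - 24r + 24 = 0
Divide by 6: r² - 4r + 4 = 0
Factored: (r - 2)² = 0
Repeated root: r = 2
General solution: y = (C₁ + C₂x)e^(2x)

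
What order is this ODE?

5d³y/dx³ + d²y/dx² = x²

The order is 3 (highest derivative is of order 3).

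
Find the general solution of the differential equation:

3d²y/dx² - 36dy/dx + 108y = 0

Characteristic equation: 3r² - 36r + 108 = 0
Divide by 3: r² - 12r + 36 = 0
Factored: (r - 6)² = 0
Repeated root: r = 6
General solution: y = (C₁ + C₂x)e^(6x)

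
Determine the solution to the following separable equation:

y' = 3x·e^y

Separating variables and integrating:
-e^(-y) = 3x²/2 + C

General solution: y = -ln(C - 3x²/2)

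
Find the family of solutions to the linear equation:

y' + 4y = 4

Using integrating factor method:

General solution: y = 1 + Ce^(-4x)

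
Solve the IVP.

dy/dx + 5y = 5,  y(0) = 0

General solution: y = 1 + Ce^(-5x)
Applying y(0) = 0: C = 0 - 1 = -1
Particular solution: y = 1 - e^(-5x)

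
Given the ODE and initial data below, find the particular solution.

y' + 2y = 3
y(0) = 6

General solution: y = 3/2 + Ce^(-2x)
Applying y(0) = 6: C = 6 - 3/2 = 9/2
Particular solution: y = 3/2 + (9/2)e^(-2x)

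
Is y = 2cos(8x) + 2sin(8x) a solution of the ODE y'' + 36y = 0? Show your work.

Verification:
y'' = -128cos(8x) - 128sin(8x)
y'' + 36y ≠ 0 (frequency mismatch: got 64 instead of 36)

No, it is not a solution.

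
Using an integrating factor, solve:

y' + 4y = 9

Using integrating factor method:

General solution: y = 9/4 + Ce^(-4x)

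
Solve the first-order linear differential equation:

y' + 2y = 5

Using integrating factor method:

General solution: y = 5/2 + Ce^(-2x)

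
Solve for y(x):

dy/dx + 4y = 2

Using integrating factor method:

General solution: y = 1/2 + Ce^(-4x)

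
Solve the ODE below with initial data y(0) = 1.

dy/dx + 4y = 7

General solution: y = 7/4 + Ce^(-4x)
Applying y(0) = 1: C = 1 - 7/4 = -3/4
Particular solution: y = 7/4 - (3/4)e^(-4x)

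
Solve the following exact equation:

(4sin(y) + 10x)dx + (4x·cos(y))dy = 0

Verify exactness: ∂M/∂y = ∂N/∂x ✓
Find F(x,y) such that ∂F/∂x = M, ∂F/∂y = N
Solution: 4x·sin(y) + 5x² = C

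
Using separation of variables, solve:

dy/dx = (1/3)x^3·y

Separating variables and integrating:
ln|y| = x^4/12 + C

General solution: y = Ce^(x^4/12)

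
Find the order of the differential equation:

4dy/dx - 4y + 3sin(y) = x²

The order is 1 (highest derivative is of order 1).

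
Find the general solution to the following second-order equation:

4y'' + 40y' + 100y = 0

Characteristic equation: 4r² + 40r + 100 = 0
Divide by 4: r² + 10r + 25 = 0
Factored: (r + 5)² = 0
Repeated root: r = -5
General solution: y = (C₁ + C₂x)e^(-5x)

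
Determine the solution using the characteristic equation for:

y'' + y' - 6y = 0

Characteristic equation: r² + r - 6 = 0
Roots: r = 2, -3 (distinct real)
General solution: y = C₁e^(2x) + C₂e^(-3x)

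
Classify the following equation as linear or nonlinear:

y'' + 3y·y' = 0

Nonlinear (product y·y')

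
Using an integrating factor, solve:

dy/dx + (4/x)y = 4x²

Using integrating factor method:

General solution: y = (4/7)x^3 + Cx^(-4)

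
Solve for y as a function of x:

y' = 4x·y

Separating variables and integrating:
ln|y| = 2x^2 + C

General solution: y = Ce^(2x^2)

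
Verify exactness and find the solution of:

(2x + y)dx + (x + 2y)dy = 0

Verify exactness: ∂M/∂y = ∂N/∂x ✓
Find F(x,y) such that ∂F/∂x = M, ∂F/∂y = N
Solution: x² + xy + y² = C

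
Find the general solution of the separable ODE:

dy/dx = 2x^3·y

Separating variables and integrating:
ln|y| = x^4/2 + C

General solution: y = Ce^(x^4/2)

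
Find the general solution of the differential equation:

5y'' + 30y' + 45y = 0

Characteristic equation: 5r² + 30r + 45 = 0
Divide by 5: r² + 6r + 9 = 0
Factored: (r + 3)² = 0
Repeated root: r = -3
General solution: y = (C₁ + C₂x)e^(-3x)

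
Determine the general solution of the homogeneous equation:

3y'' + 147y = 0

Characteristic equation: 3r² + 147 = 0
Divide by 3: r² + 49 = 0
Roots: r = ±7i (complex conjugates)
General solution: y = C₁cos(7x) + C₂sin(7x)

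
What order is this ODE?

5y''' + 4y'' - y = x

The order is 3 (highest derivative is of order 3).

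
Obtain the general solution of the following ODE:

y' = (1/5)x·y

Separating variables and integrating:
ln|y| = x^2/10 + C

General solution: y = Ce^(x^2/10)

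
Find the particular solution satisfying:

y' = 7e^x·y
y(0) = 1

General solution: y = Ce^(7e^x)
Applying IC y(0) = 1:
Particular solution: y = e^(7(e^x - 1))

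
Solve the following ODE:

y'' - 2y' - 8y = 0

Characteristic equation: r² - 2r - 8 = 0
Roots: r = 4, -2 (distinct real)
General solution: y = C₁e^(4x) + C₂e^(-2x)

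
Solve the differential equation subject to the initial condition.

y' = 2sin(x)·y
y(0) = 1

General solution: y = Ce^(-2cos(x))
Applying IC y(0) = 1:
Particular solution: y = e^(2(1-cos(x)))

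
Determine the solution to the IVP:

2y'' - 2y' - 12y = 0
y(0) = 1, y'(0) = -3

General solution: y = C₁e^(3x) + C₂e^(-2x)
Applying ICs: C₁ = -1/5, C₂ = 6/5
Particular solution: y = -(1/5)e^(3x) + (6/5)e^(-2x)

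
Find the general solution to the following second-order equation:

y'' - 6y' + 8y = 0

Characteristic equation: r² - 6r + 8 = 0
Roots: r = 4, 2 (distinct real)
General solution: y = C₁e^(4x) + C₂e^(2x)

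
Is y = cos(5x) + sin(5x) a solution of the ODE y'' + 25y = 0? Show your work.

Verification:
y'' = -25cos(5x) - 25sin(5x)
y'' + 25y = 0 ✓

Yes, it is a solution.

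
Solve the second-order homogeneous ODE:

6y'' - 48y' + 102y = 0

Characteristic equation: 6r² - 48r + 102 = 0
Divide by 6: r² - 8r + 17 = 0
Roots: r = 4 ± i (complex conjugates)
General solution: y = e^(4x)(C₁cos(x) + C₂sin(x))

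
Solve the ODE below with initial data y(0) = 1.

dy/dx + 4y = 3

General solution: y = 3/4 + Ce^(-4x)
Applying y(0) = 1: C = 1 - 3/4 = 1/4
Particular solution: y = 3/4 + (1/4)e^(-4x)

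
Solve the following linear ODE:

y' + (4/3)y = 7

Using integrating factor method:

General solution: y = 21/4 + Ce^(-4x/3)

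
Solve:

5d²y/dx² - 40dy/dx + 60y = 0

Characteristic equation: 5r² - 40r + 60 = 0
Divide by 5: r² - 8r + 12 = 0
Roots: r = 6, 2 (distinct real)
General solution: y = C₁e^(6x) + C₂e^(2x)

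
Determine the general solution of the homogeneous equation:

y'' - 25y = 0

Characteristic equation: r² - 25 = 0
Roots: r = 5, -5 (distinct real)
General solution: y = C₁e^(5x) + C₂e^(-5x)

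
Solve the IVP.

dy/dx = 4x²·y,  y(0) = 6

General solution: y = Ce^(4x³/3)
Applying IC y(0) = 6:
Particular solution: y = 6e^(4x³/3)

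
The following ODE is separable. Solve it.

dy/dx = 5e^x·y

Separating variables and integrating:
ln|y| = 5e^x + C

General solution: y = Ce^(5e^x)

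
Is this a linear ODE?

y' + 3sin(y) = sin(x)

No. Nonlinear (sin(y) is nonlinear in y)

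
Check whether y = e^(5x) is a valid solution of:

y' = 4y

Verification:
y = e^(5x)
y' = 5e^(5x)
But 4y = 4e^(5x)
y' ≠ 4y — the derivative does not match

No, it is not a solution.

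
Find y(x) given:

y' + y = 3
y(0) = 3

General solution: y = 3 + Ce^(-x)
Applying y(0) = 3: C = 3 - 3 = 0
Particular solution: y = 3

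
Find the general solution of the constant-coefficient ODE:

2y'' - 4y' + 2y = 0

Characteristic equation: 2r² - 4r + 2 = 0
Divide by 2: r² - 2r + 1 = 0
Factored: (r - 1)² = 0
Repeated root: r = 1
General solution: y = (C₁ + C₂x)e^x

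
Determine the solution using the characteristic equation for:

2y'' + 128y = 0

Characteristic equation: 2r² + 128 = 0
Divide by 2: r² + 64 = 0
Roots: r = ±8i (complex conjugates)
General solution: y = C₁cos(8x) + C₂sin(8x)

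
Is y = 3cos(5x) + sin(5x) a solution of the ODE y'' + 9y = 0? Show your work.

Verification:
y'' = -75cos(5x) - 25sin(5x)
y'' + 9y ≠ 0 (frequency mismatch: got 25 instead of 9)

No, it is not a solution.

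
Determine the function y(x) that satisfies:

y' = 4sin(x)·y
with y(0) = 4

General solution: y = Ce^(-4cos(x))
Applying IC y(0) = 4:
Particular solution: y = 4e^(4(1-cos(x)))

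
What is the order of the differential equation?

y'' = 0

The order is 2 (highest derivative is of order 2).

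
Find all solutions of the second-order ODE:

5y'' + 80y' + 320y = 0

Characteristic equation: 5r² + 80r + 320 = 0
Divide by 5: r² + 16r + 64 = 0
Factored: (r + 8)² = 0
Repeated root: r = -8
General solution: y = (C₁ + C₂x)e^(-8x)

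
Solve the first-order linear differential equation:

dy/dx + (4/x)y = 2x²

Using integrating factor method:

General solution: y = (2/7)x^3 + Cx^(-4)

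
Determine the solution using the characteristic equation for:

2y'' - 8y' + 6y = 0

Characteristic equation: 2r² - 8r + 6 = 0
Divide by 2: r² - 4r + 3 = 0
Roots: r = 3, 1 (distinct real)
General solution: y = C₁e^(3x) + C₂e^x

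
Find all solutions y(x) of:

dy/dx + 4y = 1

Using integrating factor method:

General solution: y = 1/4 + Ce^(-4x)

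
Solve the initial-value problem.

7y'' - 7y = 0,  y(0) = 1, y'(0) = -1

General solution: y = C₁e^x + C₂e^(-x)
Applying ICs: C₁ = 0, C₂ = 1
Particular solution: y = e^(-x)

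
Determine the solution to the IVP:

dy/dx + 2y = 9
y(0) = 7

General solution: y = 9/2 + Ce^(-2x)
Applying y(0) = 7: C = 7 - 9/2 = 5/2
Particular solution: y = 9/2 + (5/2)e^(-2x)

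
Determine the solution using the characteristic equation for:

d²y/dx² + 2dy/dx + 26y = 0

Characteristic equation: r² + 2r + 26 = 0
Roots: r = -1 ± 5i (complex conjugates)
General solution: y = e^(-x)(C₁cos(5x) + C₂sin(5x))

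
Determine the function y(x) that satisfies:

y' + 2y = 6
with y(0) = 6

General solution: y = 3 + Ce^(-2x)
Applying y(0) = 6: C = 6 - 3 = 3
Particular solution: y = 3 + 3e^(-2x)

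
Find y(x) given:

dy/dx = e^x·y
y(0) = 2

General solution: y = Ce^(e^x)
Applying IC y(0) = 2:
Particular solution: y = 2e^(e^x - 1)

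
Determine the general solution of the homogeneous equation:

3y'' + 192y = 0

Characteristic equation: 3r² + 192 = 0
Divide by 3: r² + 64 = 0
Roots: r = ±8i (complex conjugates)
General solution: y = C₁cos(8x) + C₂sin(8x)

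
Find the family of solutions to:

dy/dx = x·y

Separating variables and integrating:
ln|y| = x^2/2 + C

General solution: y = Ce^(x^2/2)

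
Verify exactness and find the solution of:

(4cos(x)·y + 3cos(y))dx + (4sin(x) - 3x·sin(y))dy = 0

Verify exactness: ∂M/∂y = ∂N/∂x ✓
Find F(x,y) such that ∂F/∂x = M, ∂F/∂y = N
Solution: 4sin(x)·y + 3x·cos(y) = C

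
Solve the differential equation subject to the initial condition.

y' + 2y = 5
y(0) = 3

General solution: y = 5/2 + Ce^(-2x)
Applying y(0) = 3: C = 3 - 5/2 = 1/2
Particular solution: y = 5/2 + (1/2)e^(-2x)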